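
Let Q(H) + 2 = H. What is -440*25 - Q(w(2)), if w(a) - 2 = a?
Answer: -11002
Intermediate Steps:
w(a) = 2 + a
Q(H) = -2 + H
-440*25 - Q(w(2)) = -440*25 - (-2 + (2 + 2)) = -11000 - (-2 + 4) = -11000 - 1*2 = -11000 - 2 = -11002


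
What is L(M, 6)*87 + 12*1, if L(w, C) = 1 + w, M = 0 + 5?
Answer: 534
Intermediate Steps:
M = 5
L(M, 6)*87 + 12*1 = (1 + 5)*87 + 12*1 = 6*87 + 12 = 522 + 12 = 534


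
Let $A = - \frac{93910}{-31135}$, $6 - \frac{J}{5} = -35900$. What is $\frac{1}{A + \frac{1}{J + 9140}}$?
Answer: $\frac{1174848090}{3543606167} \approx 0.33154$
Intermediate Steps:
$J = 179530$ ($J = 30 - -179500 = 30 + 179500 = 179530$)
$A = \frac{18782}{6227}$ ($A = \left(-93910\right) \left(- \frac{1}{31135}\right) = \frac{18782}{6227} \approx 3.0162$)
$\frac{1}{A + \frac{1}{J + 9140}} = \frac{1}{\frac{18782}{6227} + \frac{1}{179530 + 9140}} = \frac{1}{\frac{18782}{6227} + \frac{1}{188670}} = \frac{1}{\frac{3543606167}{1174848090}} = \frac{1174848090}{3543606167}$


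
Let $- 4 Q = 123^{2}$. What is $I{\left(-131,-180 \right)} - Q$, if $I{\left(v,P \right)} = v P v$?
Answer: $- \frac{12340791}{4} \approx -3.0852 \cdot 10^{6}$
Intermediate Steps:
$I{\left(v,P \right)} = P v^{2}$ ($I{\left(v,P \right)} = P v v = P v^{2}$)
$Q = - \frac{15129}{4}$ ($Q = - \frac{123^{2}}{4} = \left(- \frac{1}{4}\right) 15129 = - \frac{15129}{4} \approx -3782.3$)
$I{\left(-131,-180 \right)} - Q = - 180 \left(-131\right)^{2} - - \frac{15129}{4} = \left(-180\right) 17161 + \frac{15129}{4} = -3088980 + \frac{15129}{4} = - \frac{12340791}{4}$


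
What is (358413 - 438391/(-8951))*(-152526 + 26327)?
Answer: -404921247441646/8951 ≈ -4.5238e+10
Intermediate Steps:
(358413 - 438391/(-8951))*(-152526 + 26327) = (358413 - 438391*(-1/8951))*(-126199) = (358413 + 438391/8951)*(-126199) = (3208593154/8951)*(-126199) = -404921247441646/8951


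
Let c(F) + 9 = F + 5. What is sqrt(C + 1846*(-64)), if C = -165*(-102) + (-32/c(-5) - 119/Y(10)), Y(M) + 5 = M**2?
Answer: I*sqrt(8229042595)/285 ≈ 318.29*I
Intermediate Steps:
Y(M) = -5 + M**2
c(F) = -4 + F (c(F) = -9 + (F + 5) = -9 + (5 + F) = -4 + F)
C = 14391619/855 (C = -165*(-102) + (-32/(-4 - 5) - 119/(-5 + 10**2)) = 16830 + (-32/(-9) - 119/(-5 + 100)) = 16830 + (-32*(-1/9) - 119/95) = 16830 + (32/9 - 119*1/95) = 16830 + (32/9 - 119/95) = 16830 + 1969/855 = 14391619/855 ≈ 16832.)
sqrt(C + 1846*(-64)) = sqrt(14391619/855 + 1846*(-64)) = sqrt(14391619/855 - 118144) = sqrt(-86621501/855) = I*sqrt(8229042595)/285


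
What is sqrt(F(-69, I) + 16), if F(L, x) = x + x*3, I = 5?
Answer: 6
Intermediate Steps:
F(L, x) = 4*x (F(L, x) = x + 3*x = 4*x)
sqrt(F(-69, I) + 16) = sqrt(4*5 + 16) = sqrt(20 + 16) = sqrt(36) = 6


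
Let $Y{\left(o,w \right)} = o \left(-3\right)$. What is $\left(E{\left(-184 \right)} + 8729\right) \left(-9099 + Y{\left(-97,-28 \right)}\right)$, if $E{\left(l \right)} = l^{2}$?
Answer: $-375088680$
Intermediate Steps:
$Y{\left(o,w \right)} = - 3 o$
$\left(E{\left(-184 \right)} + 8729\right) \left(-9099 + Y{\left(-97,-28 \right)}\right) = \left(\left(-184\right)^{2} + 8729\right) \left(-9099 - -291\right) = \left(33856 + 8729\right) \left(-9099 + 291\right) = 42585 \left(-8808\right) = -375088680$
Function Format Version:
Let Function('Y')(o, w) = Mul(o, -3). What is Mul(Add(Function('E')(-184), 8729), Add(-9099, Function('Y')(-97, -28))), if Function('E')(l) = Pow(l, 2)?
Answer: -375088680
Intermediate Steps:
Function('Y')(o, w) = Mul(-3, o)
Mul(Add(Function('E')(-184), 8729), Add(-9099, Function('Y')(-97, -28))) = Mul(Add(Pow(-184, 2), 8729), Add(-9099, Mul(-3, -97))) = Mul(Add(33856, 8729), Add(-9099, 291)) = Mul(42585, -8808) = -375088680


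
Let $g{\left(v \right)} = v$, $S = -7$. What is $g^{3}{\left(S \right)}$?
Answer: $-343$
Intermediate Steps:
$g^{3}{\left(S \right)} = \left(-7\right)^{3} = -343$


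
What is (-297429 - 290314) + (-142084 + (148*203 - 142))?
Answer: -699925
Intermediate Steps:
(-297429 - 290314) + (-142084 + (148*203 - 142)) = -587743 + (-142084 + (30044 - 142)) = -587743 + (-142084 + 29902) = -587743 - 112182 = -699925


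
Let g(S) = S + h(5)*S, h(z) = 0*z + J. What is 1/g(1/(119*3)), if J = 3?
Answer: 357/4 ≈ 89.250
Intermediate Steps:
h(z) = 3 (h(z) = 0*z + 3 = 0 + 3 = 3)
g(S) = 4*S (g(S) = S + 3*S = 4*S)
1/g(1/(119*3)) = 1/(4/((119*3))) = 1/(4/357) = 357/4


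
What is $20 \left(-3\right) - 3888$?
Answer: $-3948$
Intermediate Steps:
$20 \left(-3\right) - 3888 = -60 - 3888 = -3948$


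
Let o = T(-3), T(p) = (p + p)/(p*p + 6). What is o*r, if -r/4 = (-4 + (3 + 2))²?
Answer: 8/5 ≈ 1.6000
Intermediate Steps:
T(p) = 2*p/(6 + p²) (T(p) = (2*p)/(p² + 6) = (2*p)/(6 + p²) = 2*p/(6 + p²))
r = -4 (r = -4*(-4 + (3 + 2))² = -4*(-4 + 5)² = -4*1² = -4*1 = -4)
o = -⅖ (o = 2*(-3)/(6 + (-3)²) = 2*(-3)/(6 + 9) = 2*(-3)/15 = 2*(-3)*(1/15) = -⅖ ≈ -0.40000)
o*r = -⅖*(-4) = 8/5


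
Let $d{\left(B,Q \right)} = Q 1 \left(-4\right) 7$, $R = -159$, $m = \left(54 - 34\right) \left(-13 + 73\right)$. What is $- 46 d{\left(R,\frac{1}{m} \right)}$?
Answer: $\frac{161}{150} \approx 1.0733$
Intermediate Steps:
$m = 1200$ ($m = 20 \cdot 60 = 1200$)
$d{\left(B,Q \right)} = - 28 Q$ ($d{\left(B,Q \right)} = Q \left(-4\right) 7 = - 4 Q 7 = - 28 Q$)
$- 46 d{\left(R,\frac{1}{m} \right)} = - 46 \left(- \frac{28}{1200}\right) = - 46 \left(\left(-28\right) \frac{1}{1200}\right) = \left(-46\right) \left(- \frac{7}{300}\right) = \frac{161}{150}$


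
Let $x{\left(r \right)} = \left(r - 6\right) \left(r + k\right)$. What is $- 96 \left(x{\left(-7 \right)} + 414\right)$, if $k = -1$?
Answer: $-49728$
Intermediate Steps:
$x{\left(r \right)} = \left(-1 + r\right) \left(-6 + r\right)$ ($x{\left(r \right)} = \left(r - 6\right) \left(r - 1\right) = \left(-6 + r\right) \left(-1 + r\right) = \left(-1 + r\right) \left(-6 + r\right)$)
$- 96 \left(x{\left(-7 \right)} + 414\right) = - 96 \left(\left(6 + \left(-7\right)^{2} - -49\right) + 414\right) = - 96 \left(\left(6 + 49 + 49\right) + 414\right) = - 96 \left(104 + 414\right) = \left(-96\right) 518 = -49728$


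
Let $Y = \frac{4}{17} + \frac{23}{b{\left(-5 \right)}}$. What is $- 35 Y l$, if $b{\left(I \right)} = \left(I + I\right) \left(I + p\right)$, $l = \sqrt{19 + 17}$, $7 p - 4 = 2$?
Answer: $- \frac{81837}{493} \approx -166.0$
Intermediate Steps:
$p = \frac{6}{7}$ ($p = \frac{4}{7} + \frac{1}{7} \cdot 2 = \frac{4}{7} + \frac{2}{7} = \frac{6}{7} \approx 0.85714$)
$l = 6$ ($l = \sqrt{36} = 6$)
$b{\left(I \right)} = 2 I \left(\frac{6}{7} + I\right)$ ($b{\left(I \right)} = \left(I + I\right) \left(I + \frac{6}{7}\right) = 2 I \left(\frac{6}{7} + I\right)$)
$Y = \frac{3897}{4930}$ ($Y = \frac{4}{17} + \frac{23}{\frac{2}{7} \left(-5\right) \left(6 + 7 \left(-5\right)\right)} = 4 \cdot \frac{1}{17} + \frac{23}{\frac{2}{7} \left(-5\right) \left(6 - 35\right)} = \frac{4}{17} + \frac{23}{\frac{2}{7} \left(-5\right) \left(-29\right)} = \frac{4}{17} + \frac{23}{\frac{290}{7}} = \frac{4}{17} + 23 \cdot \frac{7}{290} = \frac{4}{17} + \frac{161}{290} = \frac{3897}{4930} \approx 0.79047$)
$- 35 Y l = \left(-35\right) \frac{3897}{4930} \cdot 6 = \left(- \frac{27279}{986}\right) 6 = - \frac{81837}{493}$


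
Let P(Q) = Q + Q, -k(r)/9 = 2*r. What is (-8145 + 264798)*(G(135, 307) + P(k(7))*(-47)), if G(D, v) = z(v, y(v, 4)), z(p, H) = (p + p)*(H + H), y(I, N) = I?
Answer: 99796952520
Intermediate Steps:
k(r) = -18*r
z(p, H) = 4*H*p (z(p, H) = (2*p)*(2*H) = 4*H*p)
G(D, v) = 4*v² (G(D, v) = 4*v*v = 4*v²)
P(Q) = 2*Q
(-8145 + 264798)*(G(135, 307) + P(k(7))*(-47)) = (-8145 + 264798)*(4*307² + (2*(-18*7))*(-47)) = 256653*(4*94249 + (2*(-126))*(-47)) = 256653*(376996 - 252*(-47)) = 256653*(376996 + 11844) = 256653*388840 = 99796952520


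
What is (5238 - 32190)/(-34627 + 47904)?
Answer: -26952/13277 ≈ -2.0300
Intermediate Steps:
(5238 - 32190)/(-34627 + 47904) = -26952/13277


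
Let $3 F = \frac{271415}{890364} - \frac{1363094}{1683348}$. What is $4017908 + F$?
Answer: $\frac{1505502489445813811}{374698114668} \approx 4.0179 \cdot 10^{6}$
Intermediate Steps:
$F = - \frac{63063660733}{374698114668}$ ($F = \frac{\frac{271415}{890364} - \frac{1363094}{1683348}}{3} = \frac{271415 \cdot \frac{1}{890364} - \frac{681547}{841674}}{3} = \frac{\frac{271415}{890364} - \frac{681547}{841674}}{3} = \frac{1}{3} \left(- \frac{63063660733}{124899371556}\right) = - \frac{63063660733}{374698114668} \approx -0.16831$)
$4017908 + F = 4017908 - \frac{63063660733}{374698114668} = \frac{1505502489445813811}{374698114668}$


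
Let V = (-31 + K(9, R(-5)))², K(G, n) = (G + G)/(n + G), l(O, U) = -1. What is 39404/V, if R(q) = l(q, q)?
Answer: 630464/13225 ≈ 47.672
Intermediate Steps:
R(q) = -1
K(G, n) = 2*G/(G + n) (K(G, n) = (2*G)/(G + n) = 2*G/(G + n))
V = 13225/16 (V = (-31 + 2*9/(9 - 1))² = (-31 + 2*9/8)² = (-31 + 2*9*(⅛))² = (-31 + 9/4)² = (-115/4)² = 13225/16 ≈ 826.56)
39404/V = 39404/(13225/16) = 39404*(16/13225) = 630464/13225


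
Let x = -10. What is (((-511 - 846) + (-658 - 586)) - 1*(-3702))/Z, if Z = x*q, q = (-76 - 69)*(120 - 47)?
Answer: 1101/105850 ≈ 0.010402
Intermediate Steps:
q = -10585 (q = -145*73 = -10585)
Z = 105850 (Z = -10*(-10585) = 105850)
(((-511 - 846) + (-658 - 586)) - 1*(-3702))/Z = (((-511 - 846) + (-658 - 586)) - 1*(-3702))/105850 = ((-1357 - 1244) + 3702)*(1/105850) = (-2601 + 3702)*(1/105850) = 1101*(1/105850) = 1101/105850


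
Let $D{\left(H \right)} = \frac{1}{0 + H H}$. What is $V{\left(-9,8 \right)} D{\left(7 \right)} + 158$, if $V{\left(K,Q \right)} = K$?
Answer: $\frac{7733}{49} \approx 157.82$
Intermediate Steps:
$D{\left(H \right)} = \frac{1}{H^{2}}$ ($D{\left(H \right)} = \frac{1}{0 + H^{2}} = \frac{1}{H^{2}}$)
$V{\left(-9,8 \right)} D{\left(7 \right)} + 158 = - \frac{9}{49} + 158 = \frac{7733}{49}$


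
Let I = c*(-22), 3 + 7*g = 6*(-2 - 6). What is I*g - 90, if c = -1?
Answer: -1752/7 ≈ -250.29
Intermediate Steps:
g = -51/7 (g = -3/7 + (6*(-2 - 6))/7 = -3/7 + (6*(-8))/7 = -3/7 + (⅐)*(-48) = -3/7 - 48/7 = -51/7 ≈ -7.2857)
I = 22 (I = -1*(-22) = 22)
I*g - 90 = 22*(-51/7) - 90 = -1122/7 - 90 = -1752/7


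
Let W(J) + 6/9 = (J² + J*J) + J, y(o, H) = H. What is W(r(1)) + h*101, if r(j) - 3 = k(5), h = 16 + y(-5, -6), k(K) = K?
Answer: 3436/3 ≈ 1145.3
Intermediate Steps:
h = 10 (h = 16 - 6 = 10)
r(j) = 8 (r(j) = 3 + 5 = 8)
W(J) = -⅔ + J + 2*J² (W(J) = -⅔ + ((J² + J*J) + J) = -⅔ + ((J² + J²) + J) = -⅔ + (2*J² + J) = -⅔ + (J + 2*J²) = -⅔ + J + 2*J²)
W(r(1)) + h*101 = (-⅔ + 8 + 2*8²) + 10*101 = (-⅔ + 8 + 2*64) + 1010 = (-⅔ + 8 + 128) + 1010 = 406/3 + 1010 = 3436/3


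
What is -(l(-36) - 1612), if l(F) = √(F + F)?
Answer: 1612 - 6*I*√2 ≈ 1612.0 - 8.4853*I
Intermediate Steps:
l(F) = √2*√F (l(F) = √(2*F) = √2*√F)
-(l(-36) - 1612) = -(√2*√(-36) - 1612) = -(√2*(6*I) - 1612) = -(6*I*√2 - 1612) = -(-1612 + 6*I*√2) = 1612 - 6*I*√2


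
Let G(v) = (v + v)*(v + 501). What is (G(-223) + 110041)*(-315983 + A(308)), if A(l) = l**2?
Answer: 3083946693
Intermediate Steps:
G(v) = 2*v*(501 + v) (G(v) = (2*v)*(501 + v) = 2*v*(501 + v))
(G(-223) + 110041)*(-315983 + A(308)) = (2*(-223)*(501 - 223) + 110041)*(-315983 + 308**2) = (2*(-223)*278 + 110041)*(-315983 + 94864) = (-123988 + 110041)*(-221119) = -13947*(-221119) = 3083946693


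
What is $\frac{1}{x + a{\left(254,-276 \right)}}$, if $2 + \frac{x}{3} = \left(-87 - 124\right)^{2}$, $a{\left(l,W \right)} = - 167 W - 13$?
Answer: $\frac{1}{179636} \approx 5.5668 \cdot 10^{-6}$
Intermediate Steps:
$a{\left(l,W \right)} = -13 - 167 W$
$x = 133557$ ($x = -6 + 3 \left(-87 - 124\right)^{2} = -6 + 3 \left(-211\right)^{2} = -6 + 3 \cdot 44521 = -6 + 133563 = 133557$)
$\frac{1}{x + a{\left(254,-276 \right)}} = \frac{1}{133557 - -46079} = \frac{1}{133557 + \left(-13 + 46092\right)} = \frac{1}{133557 + 46079} = \frac{1}{179636}$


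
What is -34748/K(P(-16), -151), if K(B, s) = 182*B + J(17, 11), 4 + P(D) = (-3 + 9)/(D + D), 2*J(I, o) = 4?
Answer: 277984/6081 ≈ 45.714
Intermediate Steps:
J(I, o) = 2 (J(I, o) = (½)*4 = 2)
P(D) = -4 + 3/D (P(D) = -4 + (-3 + 9)/(D + D) = -4 + 6/((2*D)) = -4 + 6*(1/(2*D)) = -4 + 3/D)
K(B, s) = 2 + 182*B (K(B, s) = 182*B + 2 = 2 + 182*B)
-34748/K(P(-16), -151) = -34748/(2 + 182*(-4 + 3/(-16))) = -34748/(2 + 182*(-4 + 3*(-1/16))) = -34748/(2 + 182*(-4 - 3/16)) = -34748/(2 + 182*(-67/16)) = -34748/(2 - 6097/8) = -34748/(-6081/8) = -34748*(-8/6081) = 277984/6081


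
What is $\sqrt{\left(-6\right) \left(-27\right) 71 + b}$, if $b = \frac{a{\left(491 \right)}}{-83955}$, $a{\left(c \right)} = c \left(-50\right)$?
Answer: $\frac{4 \sqrt{202683103167}}{16791} \approx 107.25$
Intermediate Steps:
$a{\left(c \right)} = - 50 c$
$b = \frac{4910}{16791}$ ($b = \frac{\left(-50\right) 491}{-83955} = \left(-24550\right) \left(- \frac{1}{83955}\right) = \frac{4910}{16791} \approx 0.29242$)
$\sqrt{\left(-6\right) \left(-27\right) 71 + b} = \sqrt{\left(-6\right) \left(-27\right) 71 + \frac{4910}{16791}} = \sqrt{162 \cdot 71 + \frac{4910}{16791}} = \sqrt{11502 + \frac{4910}{16791}} = \sqrt{\frac{193134992}{16791}} = \frac{4 \sqrt{202683103167}}{16791}$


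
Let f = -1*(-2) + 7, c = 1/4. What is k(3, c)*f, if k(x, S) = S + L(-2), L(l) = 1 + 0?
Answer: 45/4 ≈ 11.250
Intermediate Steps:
L(l) = 1
c = ¼ ≈ 0.25000
k(x, S) = 1 + S (k(x, S) = S + 1 = 1 + S)
f = 9 (f = 2 + 7 = 9)
k(3, c)*f = (1 + ¼)*9 = (5/4)*9 = 45/4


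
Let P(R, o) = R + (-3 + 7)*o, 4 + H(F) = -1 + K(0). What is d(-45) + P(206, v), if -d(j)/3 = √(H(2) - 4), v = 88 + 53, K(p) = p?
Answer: 770 - 9*I ≈ 770.0 - 9.0*I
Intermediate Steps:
v = 141
H(F) = -5 (H(F) = -4 + (-1 + 0) = -4 - 1 = -5)
P(R, o) = R + 4*o
d(j) = -9*I (d(j) = -3*√(-5 - 4) = -9*I)
d(-45) + P(206, v) = -9*I + (206 + 4*141) = -9*I + (206 + 564) = -9*I + 770 = 770 - 9*I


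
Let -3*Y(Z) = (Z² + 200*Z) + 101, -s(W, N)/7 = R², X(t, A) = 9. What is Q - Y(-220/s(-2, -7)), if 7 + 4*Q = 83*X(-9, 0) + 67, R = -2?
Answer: 458525/588 ≈ 779.80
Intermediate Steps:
s(W, N) = -28 (s(W, N) = -7*(-2)² = -7*4 = -28)
Y(Z) = -101/3 - 200*Z/3 - Z²/3 (Y(Z) = -((Z² + 200*Z) + 101)/3 = -(101 + Z² + 200*Z)/3 = -101/3 - 200*Z/3 - Z²/3)
Q = 807/4 (Q = -7/4 + (83*9 + 67)/4 = -7/4 + (747 + 67)/4 = -7/4 + (¼)*814 = -7/4 + 407/2 = 807/4 ≈ 201.75)
Q - Y(-220/s(-2, -7)) = 807/4 - (-101/3 - (-44000)/(3*(-28)) - (-220/(-28))²/3) = 807/4 - (-101/3 - (-44000)*(-1)/(3*28) - (-220*(-1/28))²/3) = 807/4 - (-101/3 - 200/3*55/7 - (55/7)²/3) = 807/4 - (-101/3 - 11000/21 - ⅓*3025/49) = 807/4 - (-101/3 - 11000/21 - 3025/147) = 807/4 - 1*(-84974/147) = 807/4 + 84974/147 = 458525/588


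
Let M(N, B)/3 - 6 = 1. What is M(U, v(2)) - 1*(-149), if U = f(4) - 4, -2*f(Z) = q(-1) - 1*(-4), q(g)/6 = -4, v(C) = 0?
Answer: 170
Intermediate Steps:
q(g) = -24 (q(g) = 6*(-4) = -24)
f(Z) = 10 (f(Z) = -(-24 - 1*(-4))/2 = -(-24 + 4)/2 = -1/2*(-20) = 10)
U = 6 (U = 10 - 4 = 6)
M(N, B) = 21 (M(N, B) = 18 + 3*1 = 18 + 3 = 21)
M(U, v(2)) - 1*(-149) = 21 - 1*(-149) = 21 + 149 = 170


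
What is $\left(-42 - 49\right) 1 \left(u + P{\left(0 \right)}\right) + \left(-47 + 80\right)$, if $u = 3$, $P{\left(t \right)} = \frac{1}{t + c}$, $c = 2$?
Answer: $- \frac{571}{2} \approx -285.5$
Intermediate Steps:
$P{\left(t \right)} = \frac{1}{2 + t}$ ($P{\left(t \right)} = \frac{1}{t + 2} = \frac{1}{2 + t}$)
$\left(-42 - 49\right) 1 \left(u + P{\left(0 \right)}\right) + \left(-47 + 80\right) = \left(-42 - 49\right) 1 \left(3 + \frac{1}{2 + 0}\right) + \left(-47 + 80\right) = \left(-42 - 49\right) 1 \left(3 + \frac{1}{2}\right) + 33 = - 91 \cdot 1 \left(3 + \frac{1}{2}\right) + 33 = - 91 \cdot 1 \cdot \frac{7}{2} + 33 = \left(-91\right) \frac{7}{2} + 33 = - \frac{637}{2} + 33 = - \frac{571}{2}$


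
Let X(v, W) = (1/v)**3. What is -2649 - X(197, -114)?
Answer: -20252593078/7645373 ≈ -2649.0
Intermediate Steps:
X(v, W) = v**(-3)
-2649 - X(197, -114) = -2649 - 1/197**3 = -2649 - 1*1/7645373 = -2649 - 1/7645373 = -20252593078/7645373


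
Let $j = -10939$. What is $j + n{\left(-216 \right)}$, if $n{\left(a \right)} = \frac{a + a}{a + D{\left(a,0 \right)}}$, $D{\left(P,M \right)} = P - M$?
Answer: $-10938$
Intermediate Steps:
$n{\left(a \right)} = 1$ ($n{\left(a \right)} = \frac{a + a}{a + \left(a - 0\right)} = \frac{2 a}{a + \left(a + 0\right)} = \frac{2 a}{a + a} = \frac{2 a}{2 a} = 2 a \frac{1}{2 a} = 1$)
$j + n{\left(-216 \right)} = -10939 + 1 = -10938$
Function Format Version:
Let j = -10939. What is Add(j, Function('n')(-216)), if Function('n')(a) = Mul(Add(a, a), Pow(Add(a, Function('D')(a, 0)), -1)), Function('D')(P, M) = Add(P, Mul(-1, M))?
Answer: -10938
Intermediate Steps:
Function('n')(a) = 1 (Function('n')(a) = Mul(Add(a, a), Pow(Add(a, Add(a, Mul(-1, 0))), -1)) = Mul(Mul(2, a), Pow(Add(a, Add(a, 0)), -1)) = Mul(Mul(2, a), Pow(Add(a, a), -1)) = Mul(Mul(2, a), Pow(Mul(2, a), -1)) = Mul(Mul(2, a), Mul(Rational(1, 2), Pow(a, -1))) = 1)
Add(j, Function('n')(-216)) = Add(-10939, 1) = -10938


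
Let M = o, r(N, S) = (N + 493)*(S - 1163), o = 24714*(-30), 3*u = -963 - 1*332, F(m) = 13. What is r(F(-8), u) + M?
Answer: -4644964/3 ≈ -1.5483e+6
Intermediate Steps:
u = -1295/3 (u = (-963 - 1*332)/3 = (-963 - 332)/3 = (⅓)*(-1295) = -1295/3 ≈ -431.67)
o = -741420
r(N, S) = (-1163 + S)*(493 + N) (r(N, S) = (493 + N)*(-1163 + S) = (-1163 + S)*(493 + N))
M = -741420
r(F(-8), u) + M = (-573359 - 1163*13 + 493*(-1295/3) + 13*(-1295/3)) - 741420 = (-573359 - 15119 - 638435/3 - 16835/3) - 741420 = -2420704/3 - 741420 = -4644964/3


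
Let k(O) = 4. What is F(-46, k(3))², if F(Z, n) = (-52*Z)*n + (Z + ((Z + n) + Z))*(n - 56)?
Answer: 273439296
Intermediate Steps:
F(Z, n) = (-56 + n)*(n + 3*Z) - 52*Z*n (F(Z, n) = -52*Z*n + (Z + (n + 2*Z))*(-56 + n) = -52*Z*n + (n + 3*Z)*(-56 + n) = -52*Z*n + (-56 + n)*(n + 3*Z) = (-56 + n)*(n + 3*Z) - 52*Z*n)
F(-46, k(3))² = (4² - 168*(-46) - 56*4 - 49*(-46)*4)² = (16 + 7728 - 224 + 9016)² = 16536² = 273439296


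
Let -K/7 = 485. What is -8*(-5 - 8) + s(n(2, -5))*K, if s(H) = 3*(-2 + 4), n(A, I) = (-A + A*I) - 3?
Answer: -20266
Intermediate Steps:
n(A, I) = -3 - A + A*I
K = -3395 (K = -7*485 = -3395)
s(H) = 6 (s(H) = 3*2 = 6)
-8*(-5 - 8) + s(n(2, -5))*K = -8*(-5 - 8) + 6*(-3395) = -8*(-13) - 20370 = 104 - 20370 = -20266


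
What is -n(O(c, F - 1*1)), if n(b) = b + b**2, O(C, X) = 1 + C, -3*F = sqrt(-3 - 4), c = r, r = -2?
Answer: 0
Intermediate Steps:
c = -2
F = -I*sqrt(7)/3 (F = -sqrt(-3 - 4)/3 = -I*sqrt(7)/3 ≈ -0.88192*I)
-n(O(c, F - 1*1)) = -(1 - 2)*(1 + (1 - 2)) = -(-1)*(1 - 1) = -(-1)*0 = -1*0 = 0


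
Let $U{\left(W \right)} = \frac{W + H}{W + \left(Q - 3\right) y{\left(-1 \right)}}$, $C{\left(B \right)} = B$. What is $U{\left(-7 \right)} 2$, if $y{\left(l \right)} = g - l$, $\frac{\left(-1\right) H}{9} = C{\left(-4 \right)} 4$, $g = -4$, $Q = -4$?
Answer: $\frac{137}{7} \approx 19.571$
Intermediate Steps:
$H = 144$ ($H = - 9 \left(\left(-4\right) 4\right) = \left(-9\right) \left(-16\right) = 144$)
$y{\left(l \right)} = -4 - l$
$U{\left(W \right)} = \frac{144 + W}{21 + W}$ ($U{\left(W \right)} = \frac{W + 144}{W + \left(-4 - 3\right) \left(-4 - -1\right)} = \frac{144 + W}{W - 7 \left(-4 + 1\right)} = \frac{144 + W}{W - -21} = \frac{144 + W}{W + 21} = \frac{144 + W}{21 + W}$)
$U{\left(-7 \right)} 2 = \frac{144 - 7}{21 - 7} \cdot 2 = \frac{1}{14} \cdot 137 \cdot 2 = \frac{137}{14} \cdot 2 = \frac{137}{7}$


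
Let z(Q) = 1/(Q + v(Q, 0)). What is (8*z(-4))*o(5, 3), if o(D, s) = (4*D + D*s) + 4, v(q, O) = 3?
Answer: -312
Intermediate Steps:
o(D, s) = 4 + 4*D + D*s
z(Q) = 1/(3 + Q) (z(Q) = 1/(Q + 3) = 1/(3 + Q))
(8*z(-4))*o(5, 3) = (8/(3 - 4))*(4 + 4*5 + 5*3) = (8/(-1))*(4 + 20 + 15) = (8*(-1))*39 = -8*39 = -312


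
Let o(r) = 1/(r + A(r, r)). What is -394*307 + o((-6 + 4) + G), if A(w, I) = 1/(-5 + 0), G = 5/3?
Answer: -967679/8 ≈ -1.2096e+5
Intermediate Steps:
G = 5/3 (G = 5*(⅓) = 5/3 ≈ 1.6667)
A(w, I) = -⅕ (A(w, I) = 1/(-5) = -⅕)
o(r) = 1/(-⅕ + r) (o(r) = 1/(r - ⅕) = 1/(-⅕ + r))
-394*307 + o((-6 + 4) + G) = -394*307 + 5/(-1 + 5*((-6 + 4) + 5/3)) = -120958 + 5/(-1 + 5*(-2 + 5/3)) = -120958 + 5/(-1 + 5*(-⅓)) = -120958 + 5/(-1 - 5/3) = -120958 + 5/(-8/3) = -120958 + 5*(-3/8) = -120958 - 15/8 = -967679/8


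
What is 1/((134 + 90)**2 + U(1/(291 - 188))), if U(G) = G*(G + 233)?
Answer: 10609/532341184 ≈ 1.9929e-5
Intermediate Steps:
U(G) = G*(233 + G)
1/((134 + 90)**2 + U(1/(291 - 188))) = 1/((134 + 90)**2 + (233 + 1/(291 - 188))/(291 - 188)) = 1/(224**2 + (233 + 1/103)/103) = 1/(50176 + (233 + 1/103)/103) = 1/(50176 + (1/103)*(24000/103)) = 1/(50176 + 24000/10609) = 1/(532341184/10609) = 10609/532341184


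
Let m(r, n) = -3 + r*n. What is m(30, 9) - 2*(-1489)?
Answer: 3245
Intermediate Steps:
m(r, n) = -3 + n*r
m(30, 9) - 2*(-1489) = (-3 + 9*30) - 2*(-1489) = (-3 + 270) + 2978 = 267 + 2978 = 3245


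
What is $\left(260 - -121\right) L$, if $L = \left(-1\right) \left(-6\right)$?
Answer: $2286$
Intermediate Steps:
$L = 6$
$\left(260 - -121\right) L = \left(260 - -121\right) 6 = \left(260 + 121\right) 6 = 381 \cdot 6 = 2286$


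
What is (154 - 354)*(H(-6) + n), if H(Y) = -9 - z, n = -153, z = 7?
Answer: 33800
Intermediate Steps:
H(Y) = -16 (H(Y) = -9 - 1*7 = -9 - 7 = -16)
(154 - 354)*(H(-6) + n) = (154 - 354)*(-16 - 153) = -200*(-169) = 33800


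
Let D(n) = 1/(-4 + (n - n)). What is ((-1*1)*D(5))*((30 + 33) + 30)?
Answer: 93/4 ≈ 23.250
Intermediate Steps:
D(n) = -¼ (D(n) = 1/(-4 + 0) = 1/(-4) = -¼)
((-1*1)*D(5))*((30 + 33) + 30) = (-1*1*(-¼))*((30 + 33) + 30) = (-1*(-¼))*(63 + 30) = (¼)*93 = 93/4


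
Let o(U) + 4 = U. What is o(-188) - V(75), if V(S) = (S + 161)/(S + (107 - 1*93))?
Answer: -17324/89 ≈ -194.65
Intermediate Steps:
o(U) = -4 + U
V(S) = (161 + S)/(14 + S) (V(S) = (161 + S)/(S + (107 - 93)) = (161 + S)/(S + 14) = (161 + S)/(14 + S))
o(-188) - V(75) = (-4 - 188) - (161 + 75)/(14 + 75) = -192 - 236/89 = -17324/89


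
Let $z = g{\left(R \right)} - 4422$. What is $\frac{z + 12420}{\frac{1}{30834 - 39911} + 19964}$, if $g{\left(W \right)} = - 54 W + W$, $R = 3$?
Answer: $\frac{608159}{1548831} \approx 0.39266$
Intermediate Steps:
$g{\left(W \right)} = - 53 W$
$z = -4581$ ($z = \left(-53\right) 3 - 4422 = -159 - 4422 = -4581$)
$\frac{z + 12420}{\frac{1}{30834 - 39911} + 19964} = \frac{-4581 + 12420}{\frac{1}{30834 - 39911} + 19964} = \frac{7839}{\frac{1}{-9077} + 19964} = \frac{7839}{- \frac{1}{9077} + 19964} = \frac{7839}{\frac{181213227}{9077}} = 7839 \cdot \frac{9077}{181213227} = \frac{608159}{1548831}$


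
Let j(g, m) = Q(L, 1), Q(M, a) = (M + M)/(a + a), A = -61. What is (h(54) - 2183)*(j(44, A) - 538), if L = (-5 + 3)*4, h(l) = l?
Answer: 1162434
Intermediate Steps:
L = -8 (L = -2*4 = -8)
Q(M, a) = M/a (Q(M, a) = (2*M)/((2*a)) = (2*M)*(1/(2*a)) = M/a)
j(g, m) = -8 (j(g, m) = -8/1 = -8*1 = -8)
(h(54) - 2183)*(j(44, A) - 538) = (54 - 2183)*(-8 - 538) = -2129*(-546) = 1162434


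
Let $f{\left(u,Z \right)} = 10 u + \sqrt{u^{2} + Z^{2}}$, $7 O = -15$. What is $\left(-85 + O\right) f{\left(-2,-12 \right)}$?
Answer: $\frac{12200}{7} - \frac{1220 \sqrt{37}}{7} \approx 682.72$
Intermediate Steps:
$O = - \frac{15}{7}$ ($O = \frac{1}{7} \left(-15\right) = - \frac{15}{7} \approx -2.1429$)
$f{\left(u,Z \right)} = \sqrt{Z^{2} + u^{2}} + 10 u$ ($f{\left(u,Z \right)} = 10 u + \sqrt{Z^{2} + u^{2}} = \sqrt{Z^{2} + u^{2}} + 10 u$)
$\left(-85 + O\right) f{\left(-2,-12 \right)} = \left(-85 - \frac{15}{7}\right) \left(\sqrt{\left(-12\right)^{2} + \left(-2\right)^{2}} + 10 \left(-2\right)\right) = - \frac{610 \left(\sqrt{144 + 4} - 20\right)}{7} = - \frac{610 \left(\sqrt{148} - 20\right)}{7} = - \frac{610 \left(2 \sqrt{37} - 20\right)}{7} = - \frac{610 \left(-20 + 2 \sqrt{37}\right)}{7} = \frac{12200}{7} - \frac{1220 \sqrt{37}}{7}$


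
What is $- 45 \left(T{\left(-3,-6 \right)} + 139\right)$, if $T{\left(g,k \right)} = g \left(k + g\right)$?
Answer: $-7470$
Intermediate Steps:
$T{\left(g,k \right)} = g \left(g + k\right)$
$- 45 \left(T{\left(-3,-6 \right)} + 139\right) = - 45 \left(- 3 \left(-3 - 6\right) + 139\right) = - 45 \left(\left(-3\right) \left(-9\right) + 139\right) = - 45 \left(27 + 139\right) = \left(-45\right) 166 = -7470$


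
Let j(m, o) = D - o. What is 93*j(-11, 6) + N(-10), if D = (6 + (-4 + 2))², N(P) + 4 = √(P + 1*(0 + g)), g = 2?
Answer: 926 + 2*I*√2 ≈ 926.0 + 2.8284*I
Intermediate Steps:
N(P) = -4 + √(2 + P) (N(P) = -4 + √(P + 1*(0 + 2)) = -4 + √(P + 1*2) = -4 + √(P + 2) = -4 + √(2 + P))
D = 16 (D = (6 - 2)² = 4² = 16)
j(m, o) = 16 - o
93*j(-11, 6) + N(-10) = 93*(16 - 1*6) + (-4 + √(2 - 10)) = 93*(16 - 6) + (-4 + √(-8)) = 93*10 + (-4 + 2*I*√2) = 930 + (-4 + 2*I*√2) = 926 + 2*I*√2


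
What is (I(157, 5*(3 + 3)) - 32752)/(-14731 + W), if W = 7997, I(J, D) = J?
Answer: 32595/6734 ≈ 4.8404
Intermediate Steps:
(I(157, 5*(3 + 3)) - 32752)/(-14731 + W) = (157 - 32752)/(-14731 + 7997) = -32595/(-6734) = -32595*(-1/6734) = 32595/6734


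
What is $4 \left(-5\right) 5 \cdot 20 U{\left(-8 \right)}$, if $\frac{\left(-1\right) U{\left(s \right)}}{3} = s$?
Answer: $-48000$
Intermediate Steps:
$U{\left(s \right)} = - 3 s$
$4 \left(-5\right) 5 \cdot 20 U{\left(-8 \right)} = 4 \left(-5\right) 5 \cdot 20 \left(\left(-3\right) \left(-8\right)\right) = \left(-20\right) 5 \cdot 20 \cdot 24 = \left(-100\right) 20 \cdot 24 = \left(-2000\right) 24 = -48000$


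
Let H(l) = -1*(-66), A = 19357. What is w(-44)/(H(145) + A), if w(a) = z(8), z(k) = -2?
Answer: -2/19423 ≈ -0.00010297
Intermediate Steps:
w(a) = -2
H(l) = 66
w(-44)/(H(145) + A) = -2/(66 + 19357) = -2/19423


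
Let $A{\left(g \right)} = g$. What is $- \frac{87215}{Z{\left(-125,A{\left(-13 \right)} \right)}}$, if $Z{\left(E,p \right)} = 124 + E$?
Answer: $87215$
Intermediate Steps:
$- \frac{87215}{Z{\left(-125,A{\left(-13 \right)} \right)}} = - \frac{87215}{124 - 125} = - \frac{87215}{-1} = \left(-87215\right) \left(-1\right) = 87215$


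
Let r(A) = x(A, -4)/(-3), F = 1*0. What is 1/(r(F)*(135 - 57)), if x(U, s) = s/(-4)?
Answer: -1/26 ≈ -0.038462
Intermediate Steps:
x(U, s) = -s/4 (x(U, s) = s*(-¼) = -s/4)
F = 0
r(A) = -⅓ (r(A) = -¼*(-4)/(-3) = 1*(-⅓) = -⅓)
1/(r(F)*(135 - 57)) = 1/(-(135 - 57)/3) = 1/(-⅓*78) = 1/(-26) = -1/26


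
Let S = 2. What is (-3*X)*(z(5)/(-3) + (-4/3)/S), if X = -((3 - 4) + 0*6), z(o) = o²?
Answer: 27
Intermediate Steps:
X = 1 (X = -(-1 + 0) = -1*(-1) = 1)
(-3*X)*(z(5)/(-3) + (-4/3)/S) = (-3*1)*(5²/(-3) - 4/3/2) = -3*(25*(-⅓) - 4*⅓*(½)) = -3*(-25/3 - 4/3*½) = -3*(-25/3 - ⅔) = -3*(-9) = 27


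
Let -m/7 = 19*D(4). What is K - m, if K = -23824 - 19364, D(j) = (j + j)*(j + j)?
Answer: -34676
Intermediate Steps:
D(j) = 4*j² (D(j) = (2*j)*(2*j) = 4*j²)
K = -43188
m = -8512 (m = -133*4*4² = -133*4*16 = -133*64 = -7*1216 = -8512)
K - m = -43188 - 1*(-8512) = -43188 + 8512 = -34676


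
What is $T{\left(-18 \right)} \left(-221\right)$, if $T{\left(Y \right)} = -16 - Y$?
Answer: $-442$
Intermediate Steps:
$T{\left(-18 \right)} \left(-221\right) = \left(-16 - -18\right) \left(-221\right) = \left(-16 + 18\right) \left(-221\right) = 2 \left(-221\right) = -442$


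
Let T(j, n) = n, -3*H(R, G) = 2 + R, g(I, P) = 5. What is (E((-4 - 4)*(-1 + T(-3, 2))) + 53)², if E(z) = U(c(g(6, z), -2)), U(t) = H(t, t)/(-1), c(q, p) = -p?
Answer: 26569/9 ≈ 2952.1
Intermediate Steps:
H(R, G) = -⅔ - R/3 (H(R, G) = -(2 + R)/3 = -⅔ - R/3)
U(t) = ⅔ + t/3 (U(t) = (-⅔ - t/3)/(-1) = (-⅔ - t/3)*(-1) = ⅔ + t/3)
E(z) = 4/3 (E(z) = ⅔ + (-1*(-2))/3 = ⅔ + (⅓)*2 = ⅔ + ⅔ = 4/3)
(E((-4 - 4)*(-1 + T(-3, 2))) + 53)² = (4/3 + 53)² = (163/3)² = 26569/9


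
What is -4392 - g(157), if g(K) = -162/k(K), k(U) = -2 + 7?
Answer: -21798/5 ≈ -4359.6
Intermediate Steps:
k(U) = 5
g(K) = -162/5
-4392 - g(157) = -4392 - 1*(-162/5) = -4392 + 162/5 = -21798/5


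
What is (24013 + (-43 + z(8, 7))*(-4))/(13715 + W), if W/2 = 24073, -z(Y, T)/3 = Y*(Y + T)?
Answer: 25625/61861 ≈ 0.41424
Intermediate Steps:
z(Y, T) = -3*Y*(T + Y) (z(Y, T) = -3*Y*(Y + T) = -3*Y*(T + Y))
W = 48146 (W = 2*24073 = 48146)
(24013 + (-43 + z(8, 7))*(-4))/(13715 + W) = (24013 + (-43 - 3*8*(7 + 8))*(-4))/(13715 + 48146) = (24013 + (-43 - 3*8*15)*(-4))/61861 = (24013 + (-43 - 360)*(-4))*(1/61861) = (24013 - 403*(-4))*(1/61861) = (24013 + 1612)*(1/61861) = 25625*(1/61861) = 25625/61861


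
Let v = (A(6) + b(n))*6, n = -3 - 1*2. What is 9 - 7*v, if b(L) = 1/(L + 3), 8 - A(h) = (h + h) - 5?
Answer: -12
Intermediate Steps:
n = -5 (n = -3 - 2 = -5)
A(h) = 13 - 2*h (A(h) = 8 - ((h + h) - 5) = 8 - (2*h - 5) = 8 - (-5 + 2*h) = 8 + (5 - 2*h) = 13 - 2*h)
b(L) = 1/(3 + L)
v = 3 (v = ((13 - 2*6) + 1/(3 - 5))*6 = ((13 - 12) + 1/(-2))*6 = (1 - 1/2)*6 = (1/2)*6 = 3)
9 - 7*v = 9 - 7*3 = 9 - 21 = -12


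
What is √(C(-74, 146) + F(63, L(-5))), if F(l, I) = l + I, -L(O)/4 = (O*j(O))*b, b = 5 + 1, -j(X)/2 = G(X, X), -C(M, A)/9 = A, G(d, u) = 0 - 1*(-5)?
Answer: I*√2451 ≈ 49.508*I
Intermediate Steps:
G(d, u) = 5 (G(d, u) = 0 + 5 = 5)
C(M, A) = -9*A
j(X) = -10 (j(X) = -2*5 = -10)
b = 6
L(O) = 240*O (L(O) = -4*O*(-10)*6 = -4*(-10*O)*6 = -(-240)*O = 240*O)
F(l, I) = I + l
√(C(-74, 146) + F(63, L(-5))) = √(-9*146 + (240*(-5) + 63)) = √(-1314 + (-1200 + 63)) = √(-1314 - 1137) = √(-2451) = I*√2451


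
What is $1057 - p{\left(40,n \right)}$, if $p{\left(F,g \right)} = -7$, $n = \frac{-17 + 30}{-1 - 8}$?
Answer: $1064$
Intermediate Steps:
$n = - \frac{13}{9}$ ($n = \frac{13}{-9} = 13 \left(- \frac{1}{9}\right) = - \frac{13}{9} \approx -1.4444$)
$1057 - p{\left(40,n \right)} = 1057 - -7 = 1057 + 7 = 1064$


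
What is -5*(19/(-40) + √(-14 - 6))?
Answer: 19/8 - 10*I*√5 ≈ 2.375 - 22.361*I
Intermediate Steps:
-5*(19/(-40) + √(-14 - 6)) = -5*(19*(-1/40) + √(-20)) = -5*(-19/40 + 2*I*√5) = 19/8 - 10*I*√5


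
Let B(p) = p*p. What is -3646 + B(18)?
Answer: -3322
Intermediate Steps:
B(p) = p**2
-3646 + B(18) = -3646 + 18**2 = -3646 + 324 = -3322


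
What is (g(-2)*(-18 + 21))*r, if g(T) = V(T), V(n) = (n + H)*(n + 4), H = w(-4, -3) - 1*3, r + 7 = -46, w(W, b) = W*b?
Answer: -2226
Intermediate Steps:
r = -53 (r = -7 - 46 = -53)
H = 9 (H = -4*(-3) - 1*3 = 12 - 3 = 9)
V(n) = (4 + n)*(9 + n) (V(n) = (n + 9)*(n + 4) = (9 + n)*(4 + n) = (4 + n)*(9 + n))
g(T) = 36 + T² + 13*T
(g(-2)*(-18 + 21))*r = ((36 + (-2)² + 13*(-2))*(-18 + 21))*(-53) = ((36 + 4 - 26)*3)*(-53) = (14*3)*(-53) = 42*(-53) = -2226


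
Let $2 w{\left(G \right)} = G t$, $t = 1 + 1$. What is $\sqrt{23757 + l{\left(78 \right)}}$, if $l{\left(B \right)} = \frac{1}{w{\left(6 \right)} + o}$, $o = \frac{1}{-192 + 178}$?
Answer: $\frac{\sqrt{163663135}}{83} \approx 154.13$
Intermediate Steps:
$t = 2$
$w{\left(G \right)} = G$ ($w{\left(G \right)} = \frac{G 2}{2} = \frac{2 G}{2} = G$)
$o = - \frac{1}{14}$ ($o = \frac{1}{-14} = - \frac{1}{14} \approx -0.071429$)
$l{\left(B \right)} = \frac{14}{83}$ ($l{\left(B \right)} = \frac{1}{6 - \frac{1}{14}} = \frac{1}{\frac{83}{14}} = \frac{14}{83}$)
$\sqrt{23757 + l{\left(78 \right)}} = \sqrt{23757 + \frac{14}{83}} = \sqrt{\frac{1971845}{83}} = \frac{\sqrt{163663135}}{83}$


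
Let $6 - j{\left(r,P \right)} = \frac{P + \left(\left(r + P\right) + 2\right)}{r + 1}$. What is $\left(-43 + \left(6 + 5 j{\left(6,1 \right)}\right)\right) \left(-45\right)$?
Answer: $\frac{4455}{7} \approx 636.43$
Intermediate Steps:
$j{\left(r,P \right)} = 6 - \frac{2 + r + 2 P}{1 + r}$ ($j{\left(r,P \right)} = 6 - \frac{P + \left(\left(r + P\right) + 2\right)}{r + 1} = 6 - \frac{P + \left(\left(P + r\right) + 2\right)}{1 + r} = 6 - \frac{P + \left(2 + P + r\right)}{1 + r} = 6 - \frac{2 + r + 2 P}{1 + r}$)
$\left(-43 + \left(6 + 5 j{\left(6,1 \right)}\right)\right) \left(-45\right) = \left(-43 + \left(6 + 5 \frac{4 - 2 + 5 \cdot 6}{1 + 6}\right)\right) \left(-45\right) = \left(-43 + \left(6 + 5 \frac{4 - 2 + 30}{7}\right)\right) \left(-45\right) = \left(-43 + \left(6 + 5 \cdot \frac{1}{7} \cdot 32\right)\right) \left(-45\right) = \left(-43 + \left(6 + 5 \cdot \frac{32}{7}\right)\right) \left(-45\right) = \left(-43 + \left(6 + \frac{160}{7}\right)\right) \left(-45\right) = \left(-43 + \frac{202}{7}\right) \left(-45\right) = \left(- \frac{99}{7}\right) \left(-45\right) = \frac{4455}{7}$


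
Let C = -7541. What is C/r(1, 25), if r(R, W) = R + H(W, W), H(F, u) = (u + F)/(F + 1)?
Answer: -98033/38 ≈ -2579.8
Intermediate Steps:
H(F, u) = (F + u)/(1 + F)
r(R, W) = R + 2*W/(1 + W) (r(R, W) = R + (W + W)/(1 + W) = R + (2*W)/(1 + W) = R + 2*W/(1 + W))
C/r(1, 25) = -7541*(1 + 25)/(2*25 + 1*(1 + 25)) = -7541*26/(50 + 1*26) = -7541*26/(50 + 26) = -7541/((1/26)*76) = -7541/38/13 = -7541*13/38 = -98033/38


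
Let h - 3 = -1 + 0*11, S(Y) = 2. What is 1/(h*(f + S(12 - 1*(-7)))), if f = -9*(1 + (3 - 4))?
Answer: ¼ ≈ 0.25000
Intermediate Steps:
h = 2 (h = 3 + (-1 + 0*11) = 3 + (-1 + 0) = 3 - 1 = 2)
f = 0 (f = -9*(1 - 1) = -9*0 = 0)
1/(h*(f + S(12 - 1*(-7)))) = 1/(2*(0 + 2)) = 1/(2*2) = 1/4 = ¼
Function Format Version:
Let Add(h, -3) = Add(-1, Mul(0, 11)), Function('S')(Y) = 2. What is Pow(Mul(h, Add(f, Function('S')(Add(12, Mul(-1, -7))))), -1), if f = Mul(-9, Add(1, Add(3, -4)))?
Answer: Rational(1, 4) ≈ 0.25000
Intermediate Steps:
h = 2 (h = Add(3, Add(-1, Mul(0, 11))) = Add(3, Add(-1, 0)) = Add(3, -1) = 2)
f = 0 (f = Mul(-9, Add(1, -1)) = Mul(-9, 0) = 0)
Pow(Mul(h, Add(f, Function('S')(Add(12, Mul(-1, -7))))), -1) = Pow(Mul(2, Add(0, 2)), -1) = Pow(Mul(2, 2), -1) = Pow(4, -1) = Rational(1, 4)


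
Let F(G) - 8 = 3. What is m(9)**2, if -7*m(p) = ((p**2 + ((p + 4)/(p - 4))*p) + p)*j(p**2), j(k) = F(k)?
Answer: 793881/25 ≈ 31755.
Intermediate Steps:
F(G) = 11 (F(G) = 8 + 3 = 11)
j(k) = 11
m(p) = -11*p/7 - 11*p**2/7 - 11*p*(4 + p)/(7*(-4 + p)) (m(p) = -((p**2 + ((p + 4)/(p - 4))*p) + p)*11/7 = -((p**2 + ((4 + p)/(-4 + p))*p) + p)*11/7 = -((p**2 + p*(4 + p)/(-4 + p)) + p)*11/7 = -(p + p**2 + p*(4 + p)/(-4 + p))*11/7 = -(11*p + 11*p**2 + 11*p*(4 + p)/(-4 + p))/7 = -11*p/7 - 11*p**2/7 - 11*p*(4 + p)/(7*(-4 + p)))
m(9)**2 = ((11/7)*9**2*(2 - 1*9)/(-4 + 9))**2 = ((11/7)*81*(2 - 9)/5)**2 = ((11/7)*81*(1/5)*(-7))**2 = (-891/5)**2 = 793881/25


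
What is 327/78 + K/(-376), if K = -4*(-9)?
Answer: 2503/611 ≈ 4.0966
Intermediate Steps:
K = 36
327/78 + K/(-376) = 327/78 + 36/(-376) = 327*(1/78) + 36*(-1/376) = 109/26 - 9/94 = 2503/611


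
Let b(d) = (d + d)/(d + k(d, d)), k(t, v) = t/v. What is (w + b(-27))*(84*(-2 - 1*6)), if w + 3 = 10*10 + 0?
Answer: -865536/13 ≈ -66580.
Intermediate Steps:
w = 97 (w = -3 + (10*10 + 0) = -3 + (100 + 0) = -3 + 100 = 97)
b(d) = 2*d/(1 + d) (b(d) = (d + d)/(d + d/d) = (2*d)/(d + 1) = (2*d)/(1 + d) = 2*d/(1 + d))
(w + b(-27))*(84*(-2 - 1*6)) = (97 + 2*(-27)/(1 - 27))*(84*(-2 - 1*6)) = (97 + 2*(-27)/(-26))*(84*(-2 - 6)) = (97 + 2*(-27)*(-1/26))*(84*(-8)) = (97 + 27/13)*(-672) = (1288/13)*(-672) = -865536/13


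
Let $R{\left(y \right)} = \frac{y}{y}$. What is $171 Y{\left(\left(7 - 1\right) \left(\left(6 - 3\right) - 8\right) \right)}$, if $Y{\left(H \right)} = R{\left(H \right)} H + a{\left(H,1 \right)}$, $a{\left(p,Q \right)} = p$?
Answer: $-10260$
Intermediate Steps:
$R{\left(y \right)} = 1$
$Y{\left(H \right)} = 2 H$ ($Y{\left(H \right)} = 1 H + H = H + H = 2 H$)
$171 Y{\left(\left(7 - 1\right) \left(\left(6 - 3\right) - 8\right) \right)} = 171 \cdot 2 \left(7 - 1\right) \left(\left(6 - 3\right) - 8\right) = 171 \cdot 2 \cdot 6 \left(3 - 8\right) = 171 \cdot 2 \cdot 6 \left(-5\right) = 171 \cdot 2 \left(-30\right) = 171 \left(-60\right) = -10260$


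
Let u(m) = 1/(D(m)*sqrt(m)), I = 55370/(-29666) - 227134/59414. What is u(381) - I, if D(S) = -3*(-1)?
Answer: 358139658/62949133 + sqrt(381)/1143 ≈ 5.7064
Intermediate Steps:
D(S) = 3
I = -358139658/62949133 (I = 55370*(-1/29666) - 227134*1/59414 = -3955/2119 - 113567/29707 = -358139658/62949133 ≈ -5.6893)
u(m) = 1/(3*sqrt(m))
u(381) - I = 1/(3*sqrt(381)) - 1*(-358139658/62949133) = (sqrt(381)/381)/3 + 358139658/62949133 = sqrt(381)/1143 + 358139658/62949133 = 358139658/62949133 + sqrt(381)/1143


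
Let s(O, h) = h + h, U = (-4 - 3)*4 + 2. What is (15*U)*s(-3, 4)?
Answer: -3120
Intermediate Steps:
U = -26 (U = -7*4 + 2 = -28 + 2 = -26)
s(O, h) = 2*h
(15*U)*s(-3, 4) = (15*(-26))*(2*4) = -390*8 = -3120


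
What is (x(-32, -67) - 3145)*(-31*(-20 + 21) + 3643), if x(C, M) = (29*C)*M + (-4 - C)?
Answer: 213321108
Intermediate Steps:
x(C, M) = -4 - C + 29*C*M (x(C, M) = 29*C*M + (-4 - C) = -4 - C + 29*C*M)
(x(-32, -67) - 3145)*(-31*(-20 + 21) + 3643) = ((-4 - 1*(-32) + 29*(-32)*(-67)) - 3145)*(-31*(-20 + 21) + 3643) = ((-4 + 32 + 62176) - 3145)*(-31*1 + 3643) = (62204 - 3145)*(-31 + 3643) = 59059*3612 = 213321108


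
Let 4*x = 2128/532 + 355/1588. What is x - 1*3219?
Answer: -20440381/6352 ≈ -3217.9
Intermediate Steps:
x = 6707/6352 (x = (2128/532 + 355/1588)/4 = (2128*(1/532) + 355*(1/1588))/4 = (4 + 355/1588)/4 = (1/4)*(6707/1588) = 6707/6352 ≈ 1.0559)
x - 1*3219 = 6707/6352 - 1*3219 = 6707/6352 - 3219 = -20440381/6352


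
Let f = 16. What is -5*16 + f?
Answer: -64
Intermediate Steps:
-5*16 + f = -5*16 + 16 = -80 + 16 = -64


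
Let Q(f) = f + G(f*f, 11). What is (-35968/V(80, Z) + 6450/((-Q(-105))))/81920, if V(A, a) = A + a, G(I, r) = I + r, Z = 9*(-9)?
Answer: 196579879/447733760 ≈ 0.43906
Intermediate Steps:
Z = -81
Q(f) = 11 + f + f**2 (Q(f) = f + (f*f + 11) = f + (f**2 + 11) = f + (11 + f**2) = 11 + f + f**2)
(-35968/V(80, Z) + 6450/((-Q(-105))))/81920 = (-35968/(80 - 81) + 6450/((-(11 - 105 + (-105)**2))))/81920 = (-35968/(-1) + 6450/((-(11 - 105 + 11025))))*(1/81920) = (-35968*(-1) + 6450/((-1*10931)))*(1/81920) = (35968 + 6450/(-10931))*(1/81920) = (35968 + 6450*(-1/10931))*(1/81920) = (35968 - 6450/10931)*(1/81920) = (393159758/10931)*(1/81920) = 196579879/447733760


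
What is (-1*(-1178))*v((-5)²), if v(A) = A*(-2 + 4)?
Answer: 58900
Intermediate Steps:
v(A) = 2*A (v(A) = A*2 = 2*A)
(-1*(-1178))*v((-5)²) = (-1*(-1178))*(2*(-5)²) = 1178*(2*25) = 1178*50 = 58900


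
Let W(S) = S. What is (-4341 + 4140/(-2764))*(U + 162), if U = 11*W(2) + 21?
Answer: -615136530/691 ≈ -8.9021e+5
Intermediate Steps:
U = 43 (U = 11*2 + 21 = 22 + 21 = 43)
(-4341 + 4140/(-2764))*(U + 162) = (-4341 + 4140/(-2764))*(43 + 162) = (-4341 + 4140*(-1/2764))*205 = (-4341 - 1035/691)*205 = -3000666/691*205 = -615136530/691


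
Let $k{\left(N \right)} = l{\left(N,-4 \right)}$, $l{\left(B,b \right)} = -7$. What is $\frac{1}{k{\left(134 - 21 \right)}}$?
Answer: $- \frac{1}{7} \approx -0.14286$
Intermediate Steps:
$k{\left(N \right)} = -7$
$\frac{1}{k{\left(134 - 21 \right)}} = \frac{1}{-7} = - \frac{1}{7}$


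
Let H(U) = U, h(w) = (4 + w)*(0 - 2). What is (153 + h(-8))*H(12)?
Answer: 1932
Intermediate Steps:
h(w) = -8 - 2*w (h(w) = (4 + w)*(-2) = -8 - 2*w)
(153 + h(-8))*H(12) = (153 + (-8 - 2*(-8)))*12 = (153 + (-8 + 16))*12 = (153 + 8)*12 = 161*12 = 1932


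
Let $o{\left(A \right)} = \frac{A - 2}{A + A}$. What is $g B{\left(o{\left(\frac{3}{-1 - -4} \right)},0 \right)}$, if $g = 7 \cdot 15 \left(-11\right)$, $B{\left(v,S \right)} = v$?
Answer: $\frac{1155}{2} \approx 577.5$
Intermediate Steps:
$o{\left(A \right)} = \frac{-2 + A}{2 A}$
$g = -1155$ ($g = 105 \left(-11\right) = -1155$)
$g B{\left(o{\left(\frac{3}{-1 - -4} \right)},0 \right)} = - 1155 \frac{-2 + \frac{3}{-1 - -4}}{2 \frac{3}{-1 - -4}} = - 1155 \frac{-2 + \frac{3}{-1 + 4}}{2 \frac{3}{-1 + 4}} = - 1155 \frac{-2 + \frac{3}{3}}{2 \cdot \frac{3}{3}} = - 1155 \frac{-2 + 3 \cdot \frac{1}{3}}{2 \cdot 3 \cdot \frac{1}{3}} = - 1155 \frac{-2 + 1}{2 \cdot 1} = - 1155 \cdot \frac{1}{2} \cdot 1 \left(-1\right) = \left(-1155\right) \left(- \frac{1}{2}\right) = \frac{1155}{2}$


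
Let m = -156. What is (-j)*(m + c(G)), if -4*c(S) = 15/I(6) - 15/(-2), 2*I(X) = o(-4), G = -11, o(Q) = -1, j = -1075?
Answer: -1293225/8 ≈ -1.6165e+5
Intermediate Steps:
I(X) = -½ (I(X) = (½)*(-1) = -½)
c(S) = 45/8 (c(S) = -(15/(-½) - 15/(-2))/4 = -(15*(-2) - 15*(-½))/4 = -(-30 + 15/2)/4 = -¼*(-45/2) = 45/8)
(-j)*(m + c(G)) = (-1*(-1075))*(-156 + 45/8) = 1075*(-1203/8) = -1293225/8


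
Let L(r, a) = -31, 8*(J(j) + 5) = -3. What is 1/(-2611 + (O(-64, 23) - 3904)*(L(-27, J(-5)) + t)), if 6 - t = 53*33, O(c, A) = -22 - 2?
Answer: 1/6965661 ≈ 1.4356e-7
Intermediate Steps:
J(j) = -43/8 (J(j) = -5 + (⅛)*(-3) = -5 - 3/8 = -43/8)
O(c, A) = -24
t = -1743 (t = 6 - 53*33 = 6 - 1*1749 = 6 - 1749 = -1743)
1/(-2611 + (O(-64, 23) - 3904)*(L(-27, J(-5)) + t)) = 1/(-2611 + (-24 - 3904)*(-31 - 1743)) = 1/(-2611 - 3928*(-1774)) = 1/(-2611 + 6968272) = 1/6965661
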